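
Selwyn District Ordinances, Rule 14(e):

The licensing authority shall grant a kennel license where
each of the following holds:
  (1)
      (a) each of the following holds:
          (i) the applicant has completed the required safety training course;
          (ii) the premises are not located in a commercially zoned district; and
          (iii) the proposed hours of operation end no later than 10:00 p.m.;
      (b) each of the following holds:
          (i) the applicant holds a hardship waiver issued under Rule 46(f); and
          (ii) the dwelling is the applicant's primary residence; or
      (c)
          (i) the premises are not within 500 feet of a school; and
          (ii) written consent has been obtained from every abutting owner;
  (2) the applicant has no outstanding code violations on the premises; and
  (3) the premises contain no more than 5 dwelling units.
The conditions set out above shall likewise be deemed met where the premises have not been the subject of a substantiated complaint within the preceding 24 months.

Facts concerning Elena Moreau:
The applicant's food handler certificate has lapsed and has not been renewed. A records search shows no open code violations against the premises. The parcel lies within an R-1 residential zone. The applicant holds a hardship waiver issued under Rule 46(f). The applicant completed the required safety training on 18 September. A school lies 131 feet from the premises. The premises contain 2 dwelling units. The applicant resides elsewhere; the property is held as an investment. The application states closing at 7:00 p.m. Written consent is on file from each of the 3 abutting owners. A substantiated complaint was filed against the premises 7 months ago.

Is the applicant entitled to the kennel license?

(i) safety training — satisfied.
(ii) not (commercially zoned) — holds.
(iii) closes by 10 p.m. — holds.
(a): T AND T AND T → true.
(i) hardship waiver — satisfied.
(ii) primary residence — fails.
(b) = T AND F = false.
(i) ≥500 ft from school — fails.
(ii) all abutters consent — holds.
(c): F AND T → false.
So (1) is satisfied (T OR F OR F).
(2) no code violations — holds.
(3) ≤ 5 units — met.
So Overall is satisfied (T AND T AND T).
Exception (no complaint in 24 mo.) — not satisfied.
Result: main true OR exception false → true.

Yes — granted.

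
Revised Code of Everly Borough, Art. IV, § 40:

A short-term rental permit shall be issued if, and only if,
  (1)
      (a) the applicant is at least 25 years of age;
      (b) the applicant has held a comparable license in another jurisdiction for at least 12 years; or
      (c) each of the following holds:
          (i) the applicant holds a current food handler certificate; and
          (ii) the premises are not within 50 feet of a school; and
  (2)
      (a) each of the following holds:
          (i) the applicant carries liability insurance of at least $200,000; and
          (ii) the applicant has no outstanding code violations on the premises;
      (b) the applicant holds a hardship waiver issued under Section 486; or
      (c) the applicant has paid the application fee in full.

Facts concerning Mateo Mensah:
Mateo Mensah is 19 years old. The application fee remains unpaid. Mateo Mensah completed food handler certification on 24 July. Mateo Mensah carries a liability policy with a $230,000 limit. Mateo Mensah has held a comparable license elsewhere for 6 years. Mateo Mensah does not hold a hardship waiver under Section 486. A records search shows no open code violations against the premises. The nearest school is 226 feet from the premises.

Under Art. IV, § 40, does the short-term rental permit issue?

(a) age ≥ 25 — fails.
(b) prior license ≥ 12 yr — not satisfied.
(i) food handler cert. — holds.
(ii) ≥50 ft from school — holds.
So (c) is satisfied (T AND T).
(1) = F OR F OR T = true.
(i) insurance ≥ $200,000 — satisfied.
(ii) no code violations — satisfied.
So (a) is satisfied (T AND T).
(b) hardship waiver — not satisfied.
(c) fee paid — fails.
(2) = T OR F OR F = true.
Overall: T AND T → true.

Yes — granted.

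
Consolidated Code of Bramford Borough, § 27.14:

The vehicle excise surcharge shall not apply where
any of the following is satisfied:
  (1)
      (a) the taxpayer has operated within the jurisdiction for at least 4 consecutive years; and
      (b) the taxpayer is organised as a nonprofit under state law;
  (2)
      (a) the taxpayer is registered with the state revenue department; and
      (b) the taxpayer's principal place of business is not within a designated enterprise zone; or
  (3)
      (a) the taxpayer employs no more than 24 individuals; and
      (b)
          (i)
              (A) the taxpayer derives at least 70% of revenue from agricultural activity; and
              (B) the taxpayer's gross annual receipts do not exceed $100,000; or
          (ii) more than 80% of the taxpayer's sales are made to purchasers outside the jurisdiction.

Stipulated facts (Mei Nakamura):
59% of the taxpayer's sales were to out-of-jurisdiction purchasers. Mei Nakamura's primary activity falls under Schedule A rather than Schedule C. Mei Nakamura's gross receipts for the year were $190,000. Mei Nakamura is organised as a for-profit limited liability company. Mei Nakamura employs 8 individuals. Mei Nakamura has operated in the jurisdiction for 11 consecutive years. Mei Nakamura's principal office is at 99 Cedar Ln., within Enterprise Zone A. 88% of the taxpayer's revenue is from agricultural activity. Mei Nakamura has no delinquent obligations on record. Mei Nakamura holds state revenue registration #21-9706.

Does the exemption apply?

(a) ≥ 4 yrs in jurisdiction — satisfied.
(b) nonprofit — fails.
So (1) is not satisfied (T AND F).
(a) state-registered — satisfied.
(b) not (in enterprise zone) — fails.
(2): T AND F → false.
(a) ≤ 24 employees — met.
(A) ≥70% agricultural — met.
(B) receipts ≤ $100,000 — not met.
(i): T AND F → false.
(ii) >80% out-of-jur. sales — not met.
(b) = F OR F = false.
(3) = T AND F = false.
So Overall is not satisfied (F OR F OR F).

No — not exempt.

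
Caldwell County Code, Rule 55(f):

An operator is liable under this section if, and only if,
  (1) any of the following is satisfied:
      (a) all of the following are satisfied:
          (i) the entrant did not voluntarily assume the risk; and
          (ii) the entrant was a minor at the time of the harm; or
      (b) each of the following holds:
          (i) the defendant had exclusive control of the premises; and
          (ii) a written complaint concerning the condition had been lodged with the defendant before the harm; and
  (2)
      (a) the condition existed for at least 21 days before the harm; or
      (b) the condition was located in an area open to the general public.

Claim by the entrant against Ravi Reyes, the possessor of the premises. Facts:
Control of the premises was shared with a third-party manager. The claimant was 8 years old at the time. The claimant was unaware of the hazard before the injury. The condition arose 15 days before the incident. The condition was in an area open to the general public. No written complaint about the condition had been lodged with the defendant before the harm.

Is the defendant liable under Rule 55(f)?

(i) no assumed risk — satisfied.
(ii) entrant a minor — holds.
So (a) is satisfied (T AND T).
(i) exclusive control — fails.
(ii) complaint lodged — not met.
(b): F AND F → false.
So (1) is satisfied (T OR F).
(a) condition ≥21 days old — not satisfied.
(b) public area — satisfied.
(2): F OR T → true.
So Overall is satisfied (T AND T).

Yes — liable.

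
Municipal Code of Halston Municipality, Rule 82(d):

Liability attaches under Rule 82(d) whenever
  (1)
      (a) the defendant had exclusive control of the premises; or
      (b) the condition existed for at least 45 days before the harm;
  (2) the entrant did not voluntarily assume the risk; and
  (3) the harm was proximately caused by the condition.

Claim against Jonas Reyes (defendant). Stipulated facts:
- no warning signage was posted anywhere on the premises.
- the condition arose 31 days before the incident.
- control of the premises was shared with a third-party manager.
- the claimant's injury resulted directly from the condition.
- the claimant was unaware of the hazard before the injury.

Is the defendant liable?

(a) exclusive control — not satisfied.
(b) condition ≥45 days old — not satisfied.
So (1) is not satisfied (F OR F).
(2) no assumed risk — satisfied.
(3) proximate cause — met.
So Overall is not satisfied (F AND T AND T).

No — not liable.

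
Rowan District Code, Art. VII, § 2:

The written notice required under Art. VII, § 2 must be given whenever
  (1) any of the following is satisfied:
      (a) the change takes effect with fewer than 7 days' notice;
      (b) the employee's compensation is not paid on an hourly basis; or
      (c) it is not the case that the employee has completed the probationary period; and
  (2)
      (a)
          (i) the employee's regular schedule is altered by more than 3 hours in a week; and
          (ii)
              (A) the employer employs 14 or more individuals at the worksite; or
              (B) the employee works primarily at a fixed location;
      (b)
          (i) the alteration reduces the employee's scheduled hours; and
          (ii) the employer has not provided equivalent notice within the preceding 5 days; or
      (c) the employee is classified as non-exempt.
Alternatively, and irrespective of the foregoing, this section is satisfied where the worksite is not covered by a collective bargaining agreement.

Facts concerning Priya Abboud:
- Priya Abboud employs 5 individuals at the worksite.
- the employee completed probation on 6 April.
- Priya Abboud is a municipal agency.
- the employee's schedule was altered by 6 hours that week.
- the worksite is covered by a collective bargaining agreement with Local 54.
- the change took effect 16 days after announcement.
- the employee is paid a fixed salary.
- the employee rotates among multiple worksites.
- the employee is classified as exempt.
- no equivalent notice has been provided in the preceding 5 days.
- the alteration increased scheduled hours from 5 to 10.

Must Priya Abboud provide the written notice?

No — not required.

(a) < 7 days' notice — not satisfied.
(b) not (hourly-paid) — met.
(c) not (past probation) — fails.
(1): F OR T OR F → true.
(i) schedule shift > 3h — holds.
(A) ≥ 14 at site — fails.
(B) fixed location — not met.
(ii): F OR F → false.
(a) = T AND F = false.
(i) hours reduced — not satisfied.
(ii) no recent notice — holds.
(b): F AND T → false.
(c) non-exempt — not satisfied.
So (2) is not satisfied (F OR F OR F).
Overall = T AND F = false.
Exception (no CBA) — not satisfied.
Result: main false OR exception false → false.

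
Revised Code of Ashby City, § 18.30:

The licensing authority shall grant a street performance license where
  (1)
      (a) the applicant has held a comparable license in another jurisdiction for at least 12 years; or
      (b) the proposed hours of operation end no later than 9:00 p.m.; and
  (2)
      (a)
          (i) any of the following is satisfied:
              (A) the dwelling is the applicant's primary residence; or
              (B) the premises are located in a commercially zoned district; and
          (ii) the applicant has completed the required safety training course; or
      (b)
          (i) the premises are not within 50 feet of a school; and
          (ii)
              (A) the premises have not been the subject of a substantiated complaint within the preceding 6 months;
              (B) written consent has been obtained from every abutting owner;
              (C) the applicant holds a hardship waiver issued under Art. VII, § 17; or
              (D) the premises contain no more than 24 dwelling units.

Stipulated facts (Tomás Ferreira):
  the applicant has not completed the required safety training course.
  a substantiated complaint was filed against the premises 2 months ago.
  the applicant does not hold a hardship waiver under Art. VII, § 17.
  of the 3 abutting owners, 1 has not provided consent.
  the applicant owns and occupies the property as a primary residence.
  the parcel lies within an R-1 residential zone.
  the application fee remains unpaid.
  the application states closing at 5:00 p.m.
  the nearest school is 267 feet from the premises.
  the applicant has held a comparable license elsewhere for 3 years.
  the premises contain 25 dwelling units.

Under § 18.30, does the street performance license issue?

No — denied.

(a) prior license ≥ 12 yr — not satisfied.
(b) closes by 9 p.m. — holds.
(1) = F OR T = true.
(A) primary residence — satisfied.
(B) commercially zoned — not satisfied.
(i) = T OR F = true.
(ii) safety training — not met.
(a): T AND F → false.
(i) ≥50 ft from school — met.
(A) no complaint in 6 mo. — not met.
(B) all abutters consent — not met.
(C) hardship waiver — fails.
(D) ≤ 24 units — fails.
So (ii) is not satisfied (F OR F OR F OR F).
(b) = T AND F = false.
So (2) is not satisfied (F OR F).
Overall: T AND F → false.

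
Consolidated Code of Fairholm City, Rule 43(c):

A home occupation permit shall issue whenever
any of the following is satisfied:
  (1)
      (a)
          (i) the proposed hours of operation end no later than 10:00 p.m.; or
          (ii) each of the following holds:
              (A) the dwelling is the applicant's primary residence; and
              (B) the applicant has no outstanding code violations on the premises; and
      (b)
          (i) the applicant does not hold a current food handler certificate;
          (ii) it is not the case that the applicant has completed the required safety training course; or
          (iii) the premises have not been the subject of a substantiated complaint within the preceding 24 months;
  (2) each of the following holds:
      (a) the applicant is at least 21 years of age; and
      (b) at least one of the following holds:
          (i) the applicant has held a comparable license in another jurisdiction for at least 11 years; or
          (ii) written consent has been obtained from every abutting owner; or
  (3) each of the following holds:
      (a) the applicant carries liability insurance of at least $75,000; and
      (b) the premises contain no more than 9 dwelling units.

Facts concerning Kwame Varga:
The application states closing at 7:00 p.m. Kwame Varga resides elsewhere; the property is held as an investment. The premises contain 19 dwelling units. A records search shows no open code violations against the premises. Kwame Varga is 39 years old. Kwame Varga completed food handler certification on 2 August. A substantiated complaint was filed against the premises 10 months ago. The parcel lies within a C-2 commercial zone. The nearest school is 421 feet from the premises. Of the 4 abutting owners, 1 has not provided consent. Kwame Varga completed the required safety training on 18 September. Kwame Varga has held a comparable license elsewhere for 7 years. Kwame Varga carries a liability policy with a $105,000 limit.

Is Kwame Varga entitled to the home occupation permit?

(i) closes by 10 p.m. — met.
(A) primary residence — fails.
(B) no code violations — met.
So (ii) is not satisfied (F AND T).
(a): T OR F → true.
(i) not (food handler cert.) — not met.
(ii) not (safety training) — fails.
(iii) no complaint in 24 mo. — not met.
(b): F OR F OR F → false.
(1): T AND F → false.
(a) age ≥ 21 — met.
(i) prior license ≥ 11 yr — not met.
(ii) all abutters consent — not met.
(b) = F OR F = false.
So (2) is not satisfied (T AND F).
(a) insurance ≥ $75,000 — met.
(b) ≤ 9 units — not satisfied.
So (3) is not satisfied (T AND F).
Overall = F OR F OR F = false.

No — denied.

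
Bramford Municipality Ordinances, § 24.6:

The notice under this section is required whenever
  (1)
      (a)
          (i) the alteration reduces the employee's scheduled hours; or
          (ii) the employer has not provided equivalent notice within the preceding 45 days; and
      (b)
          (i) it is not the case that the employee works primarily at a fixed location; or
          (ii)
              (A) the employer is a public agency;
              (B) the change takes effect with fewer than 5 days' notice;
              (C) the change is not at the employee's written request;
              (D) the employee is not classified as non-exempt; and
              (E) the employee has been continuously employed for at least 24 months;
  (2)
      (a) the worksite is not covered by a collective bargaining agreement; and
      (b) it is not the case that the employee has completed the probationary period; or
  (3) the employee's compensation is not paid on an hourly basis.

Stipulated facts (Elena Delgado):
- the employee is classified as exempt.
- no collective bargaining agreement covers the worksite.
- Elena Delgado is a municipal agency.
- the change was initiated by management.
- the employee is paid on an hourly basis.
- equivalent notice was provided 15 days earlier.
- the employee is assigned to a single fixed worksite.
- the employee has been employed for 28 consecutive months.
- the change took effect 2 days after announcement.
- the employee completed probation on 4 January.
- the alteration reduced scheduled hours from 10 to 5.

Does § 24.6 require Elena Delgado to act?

Yes — required.

(i) hours reduced — satisfied.
(ii) no recent notice — not satisfied.
So (a) is satisfied (T OR F).
(i) not (fixed location) — not satisfied.
(A) public agency — holds.
(B) < 5 days' notice — met.
(C) not employee-requested — holds.
(D) not (non-exempt) — satisfied.
(E) tenure ≥ 24 mo. — satisfied.
(ii): T AND T AND T AND T AND T → true.
(b): F OR T → true.
So (1) is satisfied (T AND T).
(a) no CBA — holds.
(b) not (past probation) — not satisfied.
(2) = T AND F = false.
(3) not (hourly-paid) — not met.
So Overall is satisfied (T OR F OR F).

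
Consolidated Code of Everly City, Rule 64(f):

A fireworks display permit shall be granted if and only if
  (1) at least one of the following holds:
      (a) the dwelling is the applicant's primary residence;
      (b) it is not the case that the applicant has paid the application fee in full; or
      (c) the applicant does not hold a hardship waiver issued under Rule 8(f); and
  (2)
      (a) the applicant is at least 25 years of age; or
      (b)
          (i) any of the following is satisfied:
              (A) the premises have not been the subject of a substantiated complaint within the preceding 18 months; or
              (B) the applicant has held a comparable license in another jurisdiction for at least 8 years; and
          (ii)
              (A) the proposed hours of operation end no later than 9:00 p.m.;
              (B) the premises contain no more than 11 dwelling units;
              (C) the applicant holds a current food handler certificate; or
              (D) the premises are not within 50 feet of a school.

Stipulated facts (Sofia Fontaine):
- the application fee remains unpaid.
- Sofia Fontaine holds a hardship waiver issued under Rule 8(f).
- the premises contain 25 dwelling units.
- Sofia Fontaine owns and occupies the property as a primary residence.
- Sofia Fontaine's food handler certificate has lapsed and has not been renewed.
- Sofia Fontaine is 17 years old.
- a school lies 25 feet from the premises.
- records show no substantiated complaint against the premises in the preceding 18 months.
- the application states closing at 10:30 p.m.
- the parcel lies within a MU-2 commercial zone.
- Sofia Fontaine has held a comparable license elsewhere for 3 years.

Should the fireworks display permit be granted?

No — denied.

(a) primary residence — holds.
(b) not (fee paid) — satisfied.
(c) not (hardship waiver) — not satisfied.
(1): T OR T OR F → true.
(a) age ≥ 25 — not met.
(A) no complaint in 18 mo. — met.
(B) prior license ≥ 8 yr — not satisfied.
(i) = T OR F = true.
(A) closes by 9 p.m. — fails.
(B) ≤ 11 units — not met.
(C) food handler cert. — not satisfied.
(D) ≥50 ft from school — fails.
(ii): F OR F OR F OR F → false.
(b): T AND F → false.
(2) = F OR F = false.
Overall: T AND F → false.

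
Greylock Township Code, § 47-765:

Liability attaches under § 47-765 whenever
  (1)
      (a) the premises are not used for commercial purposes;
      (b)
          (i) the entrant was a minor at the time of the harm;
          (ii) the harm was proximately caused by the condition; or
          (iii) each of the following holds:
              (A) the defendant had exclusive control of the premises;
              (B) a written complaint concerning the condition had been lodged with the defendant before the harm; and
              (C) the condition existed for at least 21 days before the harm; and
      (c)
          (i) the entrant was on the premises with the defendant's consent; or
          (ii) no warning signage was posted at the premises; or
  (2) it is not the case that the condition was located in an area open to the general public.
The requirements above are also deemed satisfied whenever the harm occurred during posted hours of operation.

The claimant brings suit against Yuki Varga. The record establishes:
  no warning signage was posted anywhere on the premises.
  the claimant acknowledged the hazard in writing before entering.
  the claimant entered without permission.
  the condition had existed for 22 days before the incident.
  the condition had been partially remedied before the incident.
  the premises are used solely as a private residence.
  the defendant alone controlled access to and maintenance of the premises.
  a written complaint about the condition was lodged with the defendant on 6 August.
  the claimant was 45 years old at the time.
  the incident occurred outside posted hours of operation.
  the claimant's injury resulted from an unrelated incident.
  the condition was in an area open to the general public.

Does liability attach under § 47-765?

(a) not (commercial use) — satisfied.
(i) entrant a minor — fails.
(ii) proximate cause — not satisfied.
(A) exclusive control — satisfied.
(B) complaint lodged — satisfied.
(C) condition ≥21 days old — met.
(iii): T AND T AND T → true.
So (b) is satisfied (F OR F OR T).
(i) consent to enter — fails.
(ii) no signage posted — met.
(c): F OR T → true.
(1): T AND T AND T → true.
(2) not (public area) — not met.
Overall = T OR F = true.
Exception (during posted hours) — not satisfied.
Result: main true OR exception false → true.

Yes — liable.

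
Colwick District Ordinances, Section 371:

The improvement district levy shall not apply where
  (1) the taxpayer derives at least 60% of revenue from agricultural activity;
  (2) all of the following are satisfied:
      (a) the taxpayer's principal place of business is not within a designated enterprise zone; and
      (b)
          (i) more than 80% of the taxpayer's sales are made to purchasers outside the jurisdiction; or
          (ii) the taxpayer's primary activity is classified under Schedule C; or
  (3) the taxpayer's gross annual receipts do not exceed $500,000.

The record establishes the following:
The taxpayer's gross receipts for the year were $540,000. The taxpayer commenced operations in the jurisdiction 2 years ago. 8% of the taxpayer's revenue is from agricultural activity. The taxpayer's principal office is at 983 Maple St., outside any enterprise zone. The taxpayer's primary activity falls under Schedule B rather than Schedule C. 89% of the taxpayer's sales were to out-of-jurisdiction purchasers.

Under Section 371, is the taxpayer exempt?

Yes — exempt.

(1) ≥60% agricultural — not satisfied.
(a) not (in enterprise zone) — satisfied.
(i) >80% out-of-jur. sales — holds.
(ii) Schedule C activity — not met.
(b): T OR F → true.
(2) = T AND T = true.
(3) receipts ≤ $500,000 — not met.
So Overall is satisfied (F OR T OR F).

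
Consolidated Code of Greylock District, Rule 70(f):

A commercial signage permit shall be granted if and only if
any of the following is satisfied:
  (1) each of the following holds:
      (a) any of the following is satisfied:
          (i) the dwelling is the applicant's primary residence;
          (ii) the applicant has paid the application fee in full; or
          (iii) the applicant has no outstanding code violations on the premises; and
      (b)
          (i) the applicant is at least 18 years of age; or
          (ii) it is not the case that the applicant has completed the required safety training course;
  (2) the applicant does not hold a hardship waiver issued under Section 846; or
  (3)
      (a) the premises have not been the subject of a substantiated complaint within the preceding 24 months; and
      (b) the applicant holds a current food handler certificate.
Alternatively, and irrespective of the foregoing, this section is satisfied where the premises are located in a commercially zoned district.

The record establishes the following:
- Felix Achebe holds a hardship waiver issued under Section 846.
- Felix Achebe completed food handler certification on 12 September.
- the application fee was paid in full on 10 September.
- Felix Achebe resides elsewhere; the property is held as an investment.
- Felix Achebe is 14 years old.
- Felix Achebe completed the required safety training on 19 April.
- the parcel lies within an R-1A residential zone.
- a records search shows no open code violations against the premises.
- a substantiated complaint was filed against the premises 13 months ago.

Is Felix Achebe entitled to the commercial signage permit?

(i) primary residence — not met.
(ii) fee paid — satisfied.
(iii) no code violations — holds.
So (a) is satisfied (F OR T OR T).
(i) age ≥ 18 — not satisfied.
(ii) not (safety training) — not satisfied.
(b) = F OR F = false.
(1): T AND F → false.
(2) not (hardship waiver) — fails.
(a) no complaint in 24 mo. — not satisfied.
(b) food handler cert. — holds.
(3): F AND T → false.
Overall = F OR F OR F = false.
Exception (commercially zoned) — not satisfied.
Result: main false OR exception false → false.

No — denied.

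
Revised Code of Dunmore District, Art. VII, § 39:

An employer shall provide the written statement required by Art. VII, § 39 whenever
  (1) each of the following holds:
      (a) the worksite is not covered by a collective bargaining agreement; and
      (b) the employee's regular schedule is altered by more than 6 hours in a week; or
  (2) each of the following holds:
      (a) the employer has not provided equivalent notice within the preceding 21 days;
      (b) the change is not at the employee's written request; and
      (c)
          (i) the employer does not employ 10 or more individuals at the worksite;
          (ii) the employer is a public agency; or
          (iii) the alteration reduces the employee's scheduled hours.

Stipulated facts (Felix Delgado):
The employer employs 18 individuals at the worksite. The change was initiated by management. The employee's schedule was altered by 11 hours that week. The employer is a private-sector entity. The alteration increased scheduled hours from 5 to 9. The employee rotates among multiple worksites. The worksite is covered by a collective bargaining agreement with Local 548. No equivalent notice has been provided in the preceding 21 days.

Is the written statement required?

No — not required.

(a) no CBA — fails.
(b) schedule shift > 6h — satisfied.
(1): F AND T → false.
(a) no recent notice — holds.
(b) not employee-requested — met.
(i) not (≥ 10 at site) — not met.
(ii) public agency — not met.
(iii) hours reduced — not satisfied.
(c) = F OR F OR F = false.
So (2) is not satisfied (T AND T AND F).
Overall: F OR F → false.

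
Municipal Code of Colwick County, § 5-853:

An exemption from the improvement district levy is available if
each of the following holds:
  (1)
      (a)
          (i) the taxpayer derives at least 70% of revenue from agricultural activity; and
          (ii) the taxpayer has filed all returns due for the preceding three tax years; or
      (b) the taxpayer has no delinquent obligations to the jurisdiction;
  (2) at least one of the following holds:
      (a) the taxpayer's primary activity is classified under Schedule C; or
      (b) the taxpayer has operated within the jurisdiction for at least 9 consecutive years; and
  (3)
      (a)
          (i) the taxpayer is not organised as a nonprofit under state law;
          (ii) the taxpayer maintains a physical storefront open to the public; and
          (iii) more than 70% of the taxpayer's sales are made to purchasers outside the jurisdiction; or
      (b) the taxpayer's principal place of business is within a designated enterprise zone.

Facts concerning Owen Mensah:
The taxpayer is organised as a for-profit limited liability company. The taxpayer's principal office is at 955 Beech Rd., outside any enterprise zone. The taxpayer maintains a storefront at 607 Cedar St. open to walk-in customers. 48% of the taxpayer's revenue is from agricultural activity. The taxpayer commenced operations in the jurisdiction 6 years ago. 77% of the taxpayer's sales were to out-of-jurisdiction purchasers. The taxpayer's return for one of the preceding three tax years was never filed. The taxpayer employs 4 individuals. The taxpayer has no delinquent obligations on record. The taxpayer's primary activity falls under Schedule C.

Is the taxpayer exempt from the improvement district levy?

Yes — exempt.

(i) ≥70% agricultural — not satisfied.
(ii) returns current — not met.
(a): F AND F → false.
(b) no delinquency — met.
(1): F OR T → true.
(a) Schedule C activity — holds.
(b) ≥ 9 yrs in jurisdiction — not satisfied.
(2) = T OR F = true.
(i) not (nonprofit) — satisfied.
(ii) has storefront — satisfied.
(iii) >70% out-of-jur. sales — met.
So (a) is satisfied (T AND T AND T).
(b) in enterprise zone — not met.
(3) = T OR F = true.
Overall: T AND T AND T → true.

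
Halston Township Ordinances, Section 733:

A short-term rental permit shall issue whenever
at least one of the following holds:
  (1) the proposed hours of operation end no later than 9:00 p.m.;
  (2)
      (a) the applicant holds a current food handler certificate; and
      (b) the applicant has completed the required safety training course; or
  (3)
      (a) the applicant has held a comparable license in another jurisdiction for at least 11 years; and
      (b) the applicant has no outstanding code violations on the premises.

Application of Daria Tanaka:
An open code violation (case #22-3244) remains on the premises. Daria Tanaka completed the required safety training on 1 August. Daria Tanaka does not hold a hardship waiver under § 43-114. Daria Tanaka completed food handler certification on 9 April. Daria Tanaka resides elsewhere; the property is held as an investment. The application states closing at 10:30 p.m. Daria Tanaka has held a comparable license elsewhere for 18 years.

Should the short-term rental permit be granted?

Yes — granted.

(1) closes by 9 p.m. — fails.
(a) food handler cert. — satisfied.
(b) safety training — satisfied.
(2): T AND T → true.
(a) prior license ≥ 11 yr — satisfied.
(b) no code violations — fails.
(3) = T AND F = false.
Overall = F OR T OR F = true.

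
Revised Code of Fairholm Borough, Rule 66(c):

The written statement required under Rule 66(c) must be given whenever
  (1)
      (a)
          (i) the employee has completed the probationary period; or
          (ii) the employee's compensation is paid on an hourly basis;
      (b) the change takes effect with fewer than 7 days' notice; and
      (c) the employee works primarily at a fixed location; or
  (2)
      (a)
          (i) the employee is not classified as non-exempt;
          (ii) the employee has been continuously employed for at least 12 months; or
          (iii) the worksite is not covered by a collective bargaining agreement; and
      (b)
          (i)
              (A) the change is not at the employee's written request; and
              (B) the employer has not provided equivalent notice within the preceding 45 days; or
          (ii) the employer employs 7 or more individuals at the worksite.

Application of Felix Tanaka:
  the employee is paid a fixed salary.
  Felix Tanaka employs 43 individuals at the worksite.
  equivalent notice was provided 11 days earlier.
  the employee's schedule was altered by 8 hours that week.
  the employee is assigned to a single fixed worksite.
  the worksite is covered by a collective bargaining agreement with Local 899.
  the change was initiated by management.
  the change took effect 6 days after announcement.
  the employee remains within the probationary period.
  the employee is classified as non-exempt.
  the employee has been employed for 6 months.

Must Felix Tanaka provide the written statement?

(i) past probation — fails.
(ii) hourly-paid — fails.
So (a) is not satisfied (F OR F).
(b) < 7 days' notice — satisfied.
(c) fixed location — satisfied.
(1): F AND T AND T → false.
(i) not (non-exempt) — fails.
(ii) tenure ≥ 12 mo. — not met.
(iii) no CBA — not met.
(a) = F OR F OR F = false.
(A) not employee-requested — met.
(B) no recent notice — not satisfied.
(i) = T AND F = false.
(ii) ≥ 7 at site — met.
(b) = F OR T = true.
(2): F AND T → false.
Overall = F OR F = false.

No — not required.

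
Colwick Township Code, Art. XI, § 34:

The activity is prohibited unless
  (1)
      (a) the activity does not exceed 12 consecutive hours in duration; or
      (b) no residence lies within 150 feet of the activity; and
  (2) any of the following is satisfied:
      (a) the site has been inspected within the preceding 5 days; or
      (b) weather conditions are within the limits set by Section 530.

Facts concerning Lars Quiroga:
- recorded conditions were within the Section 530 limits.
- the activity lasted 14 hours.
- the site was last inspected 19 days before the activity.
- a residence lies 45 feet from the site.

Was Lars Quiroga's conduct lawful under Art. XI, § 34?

No — unlawful.

(a) ≤ 12 hrs duration — fails.
(b) no residence in 150 ft — not satisfied.
(1) = F OR F = false.
(a) site inspected — not satisfied.
(b) weather ok — holds.
(2) = F OR T = true.
So Overall is not satisfied (F AND T).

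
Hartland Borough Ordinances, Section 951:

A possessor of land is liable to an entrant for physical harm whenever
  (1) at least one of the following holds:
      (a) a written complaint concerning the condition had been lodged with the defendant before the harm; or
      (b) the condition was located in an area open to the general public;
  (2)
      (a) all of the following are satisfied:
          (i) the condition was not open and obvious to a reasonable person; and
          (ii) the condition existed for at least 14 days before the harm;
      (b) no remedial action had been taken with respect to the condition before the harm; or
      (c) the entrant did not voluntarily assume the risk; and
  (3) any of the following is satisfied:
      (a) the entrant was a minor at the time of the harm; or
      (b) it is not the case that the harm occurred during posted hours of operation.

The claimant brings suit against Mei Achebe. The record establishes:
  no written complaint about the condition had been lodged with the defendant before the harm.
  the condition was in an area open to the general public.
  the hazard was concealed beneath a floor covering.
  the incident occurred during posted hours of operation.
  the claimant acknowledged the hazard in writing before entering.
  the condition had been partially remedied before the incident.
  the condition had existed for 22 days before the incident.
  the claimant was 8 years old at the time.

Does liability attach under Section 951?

(a) complaint lodged — not met.
(b) public area — met.
(1): F OR T → true.
(i) not open/obvious — met.
(ii) condition ≥14 days old — satisfied.
(a): T AND T → true.
(b) no remedial action — not met.
(c) no assumed risk — not satisfied.
(2) = T OR F OR F = true.
(a) entrant a minor — met.
(b) not (during posted hours) — not met.
So (3) is satisfied (T OR F).
So Overall is satisfied (T AND T AND T).

Yes — liable.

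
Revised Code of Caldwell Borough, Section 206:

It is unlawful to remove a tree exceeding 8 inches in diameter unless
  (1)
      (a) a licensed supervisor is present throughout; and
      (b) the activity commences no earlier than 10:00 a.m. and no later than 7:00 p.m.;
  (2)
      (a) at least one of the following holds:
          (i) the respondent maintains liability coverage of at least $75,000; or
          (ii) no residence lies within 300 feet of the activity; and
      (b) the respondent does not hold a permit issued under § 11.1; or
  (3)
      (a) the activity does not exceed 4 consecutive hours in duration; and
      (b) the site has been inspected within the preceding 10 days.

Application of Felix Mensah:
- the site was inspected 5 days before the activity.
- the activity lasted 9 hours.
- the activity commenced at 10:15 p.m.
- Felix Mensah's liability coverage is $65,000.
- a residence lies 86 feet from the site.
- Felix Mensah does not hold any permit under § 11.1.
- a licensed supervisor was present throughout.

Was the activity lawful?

No — unlawful.

(a) supervisor present — met.
(b) start within hours — fails.
So (1) is not satisfied (T AND F).
(i) coverage ≥ $75,000 — not met.
(ii) no residence in 300 ft — not satisfied.
(a): F OR F → false.
(b) not (holds permit) — holds.
(2): F AND T → false.
(a) ≤ 4 hrs duration — not satisfied.
(b) site inspected — holds.
(3): F AND T → false.
Overall = F OR F OR F = false.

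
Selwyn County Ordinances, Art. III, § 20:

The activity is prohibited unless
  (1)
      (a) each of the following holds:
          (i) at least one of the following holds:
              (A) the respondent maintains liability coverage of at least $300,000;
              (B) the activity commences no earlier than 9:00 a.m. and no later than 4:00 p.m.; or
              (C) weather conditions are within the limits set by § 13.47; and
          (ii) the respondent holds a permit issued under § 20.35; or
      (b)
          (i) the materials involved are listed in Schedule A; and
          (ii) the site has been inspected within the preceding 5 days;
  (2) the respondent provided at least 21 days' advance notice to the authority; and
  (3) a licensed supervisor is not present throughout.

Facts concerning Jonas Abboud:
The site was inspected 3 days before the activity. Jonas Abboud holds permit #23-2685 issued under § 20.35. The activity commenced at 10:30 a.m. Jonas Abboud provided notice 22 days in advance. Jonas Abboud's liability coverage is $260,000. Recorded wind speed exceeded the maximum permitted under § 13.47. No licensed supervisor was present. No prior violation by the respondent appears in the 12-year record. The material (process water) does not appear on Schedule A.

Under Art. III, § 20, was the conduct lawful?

Yes — lawful.

(A) coverage ≥ $300,000 — not met.
(B) start within hours — satisfied.
(C) weather ok — fails.
(i): F OR T OR F → true.
(ii) holds permit — satisfied.
So (a) is satisfied (T AND T).
(i) Schedule A material — not met.
(ii) site inspected — holds.
(b): F AND T → false.
(1) = T OR F = true.
(2) ≥21 days' notice — holds.
(3) not (supervisor present) — holds.
Overall: T AND T AND T → true.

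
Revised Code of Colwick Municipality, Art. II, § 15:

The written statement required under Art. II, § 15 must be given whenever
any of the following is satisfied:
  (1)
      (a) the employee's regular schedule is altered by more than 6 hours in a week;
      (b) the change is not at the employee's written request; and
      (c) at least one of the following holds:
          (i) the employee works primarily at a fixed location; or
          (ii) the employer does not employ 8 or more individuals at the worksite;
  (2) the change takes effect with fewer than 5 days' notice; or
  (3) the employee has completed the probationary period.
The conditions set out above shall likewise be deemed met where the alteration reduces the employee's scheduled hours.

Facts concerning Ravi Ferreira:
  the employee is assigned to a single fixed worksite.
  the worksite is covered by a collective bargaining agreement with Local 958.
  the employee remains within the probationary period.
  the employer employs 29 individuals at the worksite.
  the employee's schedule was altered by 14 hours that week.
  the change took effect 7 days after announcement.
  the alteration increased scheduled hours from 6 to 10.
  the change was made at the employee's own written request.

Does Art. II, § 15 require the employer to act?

(a) schedule shift > 6h — holds.
(b) not employee-requested — not satisfied.
(i) fixed location — met.
(ii) not (≥ 8 at site) — fails.
(c): T OR F → true.
(1): T AND F AND T → false.
(2) < 5 days' notice — not met.
(3) past probation — fails.
Overall: F OR F OR F → false.
Exception (hours reduced) — not satisfied.
Result: main false OR exception false → false.

No — not required.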